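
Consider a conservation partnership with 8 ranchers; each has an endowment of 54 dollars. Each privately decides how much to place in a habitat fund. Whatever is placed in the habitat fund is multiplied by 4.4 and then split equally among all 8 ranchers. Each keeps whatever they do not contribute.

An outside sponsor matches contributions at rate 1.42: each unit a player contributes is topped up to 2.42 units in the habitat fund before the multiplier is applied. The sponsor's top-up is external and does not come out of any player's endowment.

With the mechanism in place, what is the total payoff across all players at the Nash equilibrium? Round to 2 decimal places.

With the mechanism, a contributed unit returns 4.4 × 2.42 / 8 = 1.3310 per unit of net cost to the contributor — now above 1 — so contributing fully is weakly dominant for every player.
At the Nash equilibrium everyone contributes 54. Group total payoff = 4.4 × 2.42 × 432 = 4599.94.

4599.94 dollars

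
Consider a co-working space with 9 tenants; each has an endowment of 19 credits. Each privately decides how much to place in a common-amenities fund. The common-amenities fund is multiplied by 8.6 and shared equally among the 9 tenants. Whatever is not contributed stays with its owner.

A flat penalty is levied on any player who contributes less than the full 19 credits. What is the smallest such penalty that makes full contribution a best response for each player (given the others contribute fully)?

0.84 credits

Given the others contribute fully, the best deviation is to contribute 0 (any partial contribution still incurs the fine and gives up units whose private return 0.9556 is below 1).
Deviating from 19 to 0 saves 19 credits but forfeits the deviator's share of the drop in the common-amenities fund: 8.6/9 × 19 = 18.16.
So the deviation gain is 19 − 18.16 = 0.84, and the fine must be at least 0.84 credits to wipe it out.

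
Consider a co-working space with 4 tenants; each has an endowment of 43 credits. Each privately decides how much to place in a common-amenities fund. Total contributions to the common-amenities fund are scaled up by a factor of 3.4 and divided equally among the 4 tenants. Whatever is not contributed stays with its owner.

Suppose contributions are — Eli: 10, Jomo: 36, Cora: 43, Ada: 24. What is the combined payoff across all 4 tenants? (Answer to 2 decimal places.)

443.20 credits

Total contributed: 10 + 36 + 43 + 24 = 113; total kept: 4 × 43 − 113 = 59.
The common-amenities fund pays out 3.4 × 113 = 384.20 in aggregate.
Group total = 59 + 384.20 = 443.20.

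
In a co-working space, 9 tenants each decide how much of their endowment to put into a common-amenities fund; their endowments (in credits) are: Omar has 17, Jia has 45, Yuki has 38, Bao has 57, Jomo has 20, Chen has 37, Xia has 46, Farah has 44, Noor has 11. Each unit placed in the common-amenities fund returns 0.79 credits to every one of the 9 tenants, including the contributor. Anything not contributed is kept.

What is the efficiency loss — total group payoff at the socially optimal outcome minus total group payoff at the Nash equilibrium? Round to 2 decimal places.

The private return per contributed unit is 0.79 < 1 for everyone, so the Nash equilibrium is zero contribution and the group total is Σ E_j = 17 + 45 + 38 + 57 + 20 + 37 + 46 + 44 + 11 = 315.
Each contributed unit returns 7.110 to the group, so the social optimum is full contribution by everyone: group total = 7.110 × 315 = 2239.65.
Efficiency loss = (7.110 − 1) × 315 = 1924.65.

1924.65 credits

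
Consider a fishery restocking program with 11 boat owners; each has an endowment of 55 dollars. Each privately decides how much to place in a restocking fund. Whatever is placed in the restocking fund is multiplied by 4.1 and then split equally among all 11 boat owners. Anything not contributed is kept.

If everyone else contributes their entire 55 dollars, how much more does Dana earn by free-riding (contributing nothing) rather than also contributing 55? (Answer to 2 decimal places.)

Switching from a contribution of 55 to 0 lets Dana keep an extra 55 dollars, but lowers the restocking fund by 55, which costs Dana their own share of that drop: 4.1/11 × 55 = 20.50.
Net gain = 55 − 20.50 = 34.50. The private return per contributed unit (0.3727) is below 1, so free-riding is indeed the best response regardless of what the others do.

34.50 dollars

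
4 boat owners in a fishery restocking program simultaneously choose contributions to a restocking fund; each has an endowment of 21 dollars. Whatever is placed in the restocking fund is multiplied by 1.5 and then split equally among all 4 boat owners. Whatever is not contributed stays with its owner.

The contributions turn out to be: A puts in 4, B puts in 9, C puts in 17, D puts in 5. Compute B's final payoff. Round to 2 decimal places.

25.13 dollars

Total contributed: 4 + 9 + 17 + 5 = 35.
Each receives 1.5 × 35 / 4 = 13.13 from the restocking fund.
B keeps 21 − 9 = 12, so B's payoff is 12 + 13.13 = 25.13.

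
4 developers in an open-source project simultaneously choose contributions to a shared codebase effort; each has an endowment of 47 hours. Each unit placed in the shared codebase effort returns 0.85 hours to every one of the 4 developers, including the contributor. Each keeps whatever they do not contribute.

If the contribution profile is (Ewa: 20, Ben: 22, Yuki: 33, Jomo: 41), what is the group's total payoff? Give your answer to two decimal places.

466.40 hours

Total contributed: 20 + 22 + 33 + 41 = 116; total kept: 4 × 47 − 116 = 72.
The shared codebase effort pays out 0.85 × 4 × 116 = 394.40 in aggregate.
Group total = 72 + 394.40 = 466.40.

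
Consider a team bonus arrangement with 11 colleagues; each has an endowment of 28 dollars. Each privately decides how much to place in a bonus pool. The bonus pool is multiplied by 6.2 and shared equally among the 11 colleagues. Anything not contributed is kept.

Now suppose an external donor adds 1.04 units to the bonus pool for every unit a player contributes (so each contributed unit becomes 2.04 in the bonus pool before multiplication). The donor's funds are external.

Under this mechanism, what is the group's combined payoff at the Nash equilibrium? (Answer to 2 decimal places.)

3895.58 dollars

With the mechanism, a contributed unit returns 6.2 × 2.04 / 11 = 1.1498 per unit of net cost to the contributor — now above 1 — so contributing fully is weakly dominant for every player.
So the Nash equilibrium is full contribution by all 11; the group earns 6.2 × 2.04 × 308 = 3895.58.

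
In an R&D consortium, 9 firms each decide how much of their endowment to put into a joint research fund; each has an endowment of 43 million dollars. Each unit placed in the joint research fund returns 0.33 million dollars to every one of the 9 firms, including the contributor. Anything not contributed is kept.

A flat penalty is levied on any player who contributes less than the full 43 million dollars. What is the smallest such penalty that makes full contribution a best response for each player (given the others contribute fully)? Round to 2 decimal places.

Given the others contribute fully, the best deviation is to contribute 0 (any partial contribution still incurs the fine and gives up units whose private return 0.33 is below 1).
Deviating from 43 to 0 saves 43 million dollars but forfeits the deviator's share of the drop in the joint research fund: 0.33 × 43 = 14.19.
So the deviation gain is 43 − 14.19 = 28.81, and the fine must be at least 28.81 million dollars to wipe it out.

28.81 million dollars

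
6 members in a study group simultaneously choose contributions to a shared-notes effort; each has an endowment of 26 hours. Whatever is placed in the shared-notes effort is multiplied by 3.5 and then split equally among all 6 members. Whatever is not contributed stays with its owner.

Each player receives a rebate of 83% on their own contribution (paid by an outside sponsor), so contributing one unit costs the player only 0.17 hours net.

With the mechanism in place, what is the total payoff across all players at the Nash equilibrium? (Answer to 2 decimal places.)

The effective private return per unit is now (3.5/6) / 0.17 = 3.4314 > 1, so every player's dominant strategy flips to full contribution.
At the Nash equilibrium everyone contributes 26. Group total payoff = 6 × (26 × 0.83 + 3.5 × 26) = 675.48.

675.48 hours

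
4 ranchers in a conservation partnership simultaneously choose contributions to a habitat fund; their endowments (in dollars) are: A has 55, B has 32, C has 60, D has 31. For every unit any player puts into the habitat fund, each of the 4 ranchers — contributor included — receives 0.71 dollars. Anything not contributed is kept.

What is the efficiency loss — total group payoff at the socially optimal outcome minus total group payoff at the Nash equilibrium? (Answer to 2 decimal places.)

The private return per contributed unit is 0.71 < 1 for everyone, so the Nash equilibrium is zero contribution and the group total is Σ E_j = 55 + 32 + 60 + 31 = 178.
Each contributed unit returns 2.840 to the group, so the social optimum is full contribution by everyone: group total = 2.840 × 178 = 505.52.
Efficiency loss = (2.840 − 1) × 178 = 327.52.

327.52 dollars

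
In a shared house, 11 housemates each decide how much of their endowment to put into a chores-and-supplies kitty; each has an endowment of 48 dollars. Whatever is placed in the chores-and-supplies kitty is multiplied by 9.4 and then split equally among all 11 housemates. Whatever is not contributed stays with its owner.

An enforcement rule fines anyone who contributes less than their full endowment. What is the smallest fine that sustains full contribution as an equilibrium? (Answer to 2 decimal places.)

Given the others contribute fully, the best deviation is to contribute 0 (any partial contribution still incurs the fine and gives up units whose private return 0.8545 is below 1).
Deviating from 48 to 0 saves 48 dollars but forfeits the deviator's share of the drop in the chores-and-supplies kitty: 9.4/11 × 48 = 41.02.
So the deviation gain is 48 − 41.02 = 6.98, and the fine must be at least 6.98 dollars to wipe it out.

6.98 dollars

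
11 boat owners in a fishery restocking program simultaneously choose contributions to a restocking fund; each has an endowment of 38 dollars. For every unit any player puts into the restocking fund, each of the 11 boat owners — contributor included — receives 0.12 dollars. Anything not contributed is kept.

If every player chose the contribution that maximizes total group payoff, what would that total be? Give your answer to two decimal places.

Each contributed unit returns 1.320 to the group as a whole (0.12 to each of 11 players), which exceeds 1, so the social optimum is full contribution: group total = 1.320 × 418 = 551.76.

551.76 dollars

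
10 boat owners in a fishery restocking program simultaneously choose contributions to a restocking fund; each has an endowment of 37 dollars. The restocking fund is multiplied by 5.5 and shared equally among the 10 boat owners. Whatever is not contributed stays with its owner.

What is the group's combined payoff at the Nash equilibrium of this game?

Each contributed unit returns 5.5/10 = 0.5500 to its contributor — below 1 — so contributing 0 is dominant for every player. At the Nash equilibrium everyone keeps their 37, and the group total is 10 × 37 = 370.

370.00 dollars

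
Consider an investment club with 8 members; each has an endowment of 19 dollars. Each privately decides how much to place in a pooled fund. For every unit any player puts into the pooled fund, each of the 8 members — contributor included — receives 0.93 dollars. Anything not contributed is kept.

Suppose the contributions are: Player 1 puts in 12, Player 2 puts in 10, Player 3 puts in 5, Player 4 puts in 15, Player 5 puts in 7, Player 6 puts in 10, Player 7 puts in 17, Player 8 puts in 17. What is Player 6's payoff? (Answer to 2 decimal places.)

95.49 dollars

Total contributed: 12 + 10 + 5 + 15 + 7 + 10 + 17 + 17 = 93.
Each receives 0.93 × 93 = 86.49 from the pooled fund.
Player 6 keeps 19 − 10 = 9, so Player 6's payoff is 9 + 86.49 = 95.49.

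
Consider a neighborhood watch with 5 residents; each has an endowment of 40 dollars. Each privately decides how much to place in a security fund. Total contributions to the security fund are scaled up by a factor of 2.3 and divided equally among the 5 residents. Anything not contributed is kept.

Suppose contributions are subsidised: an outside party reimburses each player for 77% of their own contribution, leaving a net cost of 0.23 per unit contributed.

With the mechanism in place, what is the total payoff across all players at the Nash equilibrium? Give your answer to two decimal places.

614.00 dollars

With the mechanism, a contributed unit returns (2.3/5) / 0.23 = 2.0000 per unit of net cost to the contributor — now above 1 — so contributing fully is weakly dominant for every player.
At the Nash equilibrium everyone contributes 40. Group total payoff = 5 × (40 × 0.77 + 2.3 × 40) = 614.00.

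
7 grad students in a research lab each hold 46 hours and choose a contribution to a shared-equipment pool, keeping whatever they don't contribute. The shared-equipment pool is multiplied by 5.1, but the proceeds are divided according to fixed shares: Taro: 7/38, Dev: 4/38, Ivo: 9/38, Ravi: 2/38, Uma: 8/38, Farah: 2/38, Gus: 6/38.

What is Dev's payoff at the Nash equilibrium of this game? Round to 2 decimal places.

95.39 hours

Player j's private return per contributed unit is 5.1 × (j's share). Contributing is weakly dominant for j when that share is at least 1/5.1 = 0.1961, and contributing 0 is dominant otherwise.
Ivo and Uma clear that bar, contributing 46 each; the remaining 5 contribute 0. Total contributed: 92.
Dev keeps 46 and receives 5.1 × 92 × 4/38 = 49.39 from the shared-equipment pool, for a payoff of 95.39.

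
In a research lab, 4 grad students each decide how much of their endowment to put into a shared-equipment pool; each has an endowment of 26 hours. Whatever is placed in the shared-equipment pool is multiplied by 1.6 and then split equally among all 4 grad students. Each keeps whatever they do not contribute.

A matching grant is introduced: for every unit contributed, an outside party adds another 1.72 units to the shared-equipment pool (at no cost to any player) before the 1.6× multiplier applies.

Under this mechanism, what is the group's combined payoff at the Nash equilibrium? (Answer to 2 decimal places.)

452.61 hours

The effective private return per unit is now 1.6 × 2.72 / 4 = 1.0880 > 1, so every player's dominant strategy flips to full contribution.
At the Nash equilibrium everyone contributes 26. Group total payoff = 1.6 × 2.72 × 104 = 452.61.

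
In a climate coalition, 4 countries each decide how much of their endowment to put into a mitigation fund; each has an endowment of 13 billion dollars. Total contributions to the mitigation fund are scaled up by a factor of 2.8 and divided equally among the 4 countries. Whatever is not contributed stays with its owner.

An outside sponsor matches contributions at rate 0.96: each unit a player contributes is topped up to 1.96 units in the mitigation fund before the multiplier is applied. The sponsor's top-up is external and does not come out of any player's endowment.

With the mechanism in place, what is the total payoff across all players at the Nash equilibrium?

285.38 billion dollars

The effective private return per unit is now 2.8 × 1.96 / 4 = 1.3720 > 1, so every player's dominant strategy flips to full contribution.
So the Nash equilibrium is full contribution by all 4; the group earns 2.8 × 1.96 × 52 = 285.38.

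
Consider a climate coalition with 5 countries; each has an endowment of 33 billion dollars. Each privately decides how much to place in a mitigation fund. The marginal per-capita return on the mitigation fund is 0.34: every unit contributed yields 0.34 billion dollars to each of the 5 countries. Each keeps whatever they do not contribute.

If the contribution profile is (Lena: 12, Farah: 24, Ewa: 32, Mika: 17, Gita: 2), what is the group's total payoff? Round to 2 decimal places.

Total contributed: 12 + 24 + 32 + 17 + 2 = 87; total kept: 5 × 33 − 87 = 78.
The mitigation fund pays out 0.34 × 5 × 87 = 147.90 in aggregate.
Group total = 78 + 147.90 = 225.90.

225.90 billion dollars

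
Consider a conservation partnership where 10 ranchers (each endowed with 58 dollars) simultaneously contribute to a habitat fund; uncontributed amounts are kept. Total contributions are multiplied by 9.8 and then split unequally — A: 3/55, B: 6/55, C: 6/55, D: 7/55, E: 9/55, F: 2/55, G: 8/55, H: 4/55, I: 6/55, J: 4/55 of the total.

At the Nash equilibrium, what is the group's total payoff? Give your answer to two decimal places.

3642.40 dollars

Player j's private return per contributed unit is 9.8 × (j's share). Contributing is weakly dominant for j when that share is at least 1/9.8 = 0.1020, and contributing 0 is dominant otherwise.
B, C, D, E, G and I are above the threshold, contributing 58 each; the remaining 4 contribute 0. Total contributed: 348.
The habitat fund pays out 9.8 × 348 = 3410.40 in total (split across the unequal shares, but the aggregate is all that matters for the group sum).
The 4 free-riders keep 58 each, adding 232. Group total = 232 + 3410.40 = 3642.40.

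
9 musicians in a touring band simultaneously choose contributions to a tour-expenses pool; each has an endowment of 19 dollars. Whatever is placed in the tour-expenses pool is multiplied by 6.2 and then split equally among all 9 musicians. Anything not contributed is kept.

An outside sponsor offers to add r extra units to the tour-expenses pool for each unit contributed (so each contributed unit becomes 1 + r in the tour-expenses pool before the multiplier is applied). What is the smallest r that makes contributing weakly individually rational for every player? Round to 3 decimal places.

With matching at rate r, one contributed unit becomes (1 + r) in the tour-expenses pool and returns 6.2 × (1 + r) / 9 to the contributor.
Setting this equal to 1: 1 + r = 9/6.2 = 1.4516.
So the minimum matching rate is r = 1.4516 − 1 = 0.452.

0.452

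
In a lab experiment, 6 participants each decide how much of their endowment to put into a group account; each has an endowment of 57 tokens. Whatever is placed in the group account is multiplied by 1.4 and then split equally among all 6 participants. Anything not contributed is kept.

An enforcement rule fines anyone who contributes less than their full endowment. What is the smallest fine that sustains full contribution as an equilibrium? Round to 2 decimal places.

43.70 tokens

Given the others contribute fully, the best deviation is to contribute 0 (any partial contribution still incurs the fine and gives up units whose private return 0.2333 is below 1).
Deviating from 57 to 0 saves 57 tokens but forfeits the deviator's share of the drop in the group account: 1.4/6 × 57 = 13.30.
So the deviation gain is 57 − 13.30 = 43.70, and the fine must be at least 43.70 tokens to wipe it out.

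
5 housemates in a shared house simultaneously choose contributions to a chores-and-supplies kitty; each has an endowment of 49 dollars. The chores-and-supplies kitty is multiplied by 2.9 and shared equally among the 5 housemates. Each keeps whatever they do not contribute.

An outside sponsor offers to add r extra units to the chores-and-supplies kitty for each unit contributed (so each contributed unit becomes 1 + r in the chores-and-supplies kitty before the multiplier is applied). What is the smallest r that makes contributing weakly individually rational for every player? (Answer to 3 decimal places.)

0.724

With matching at rate r, one contributed unit becomes (1 + r) in the chores-and-supplies kitty and returns 2.9 × (1 + r) / 5 to the contributor.
Setting this equal to 1: 1 + r = 5/2.9 = 1.7241.
So the minimum matching rate is r = 1.7241 − 1 = 0.724.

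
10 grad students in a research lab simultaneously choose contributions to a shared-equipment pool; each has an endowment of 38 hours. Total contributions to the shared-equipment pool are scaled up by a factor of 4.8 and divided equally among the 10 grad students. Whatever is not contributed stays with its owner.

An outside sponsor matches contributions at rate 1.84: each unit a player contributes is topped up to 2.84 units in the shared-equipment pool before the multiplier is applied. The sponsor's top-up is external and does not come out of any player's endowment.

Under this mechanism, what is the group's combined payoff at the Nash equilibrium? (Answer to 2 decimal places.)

With the mechanism, a contributed unit returns 4.8 × 2.84 / 10 = 1.3632 per unit of net cost to the contributor — now above 1 — so contributing fully is weakly dominant for every player.
So the Nash equilibrium is full contribution by all 10; the group earns 4.8 × 2.84 × 380 = 5180.16.

5180.16 hours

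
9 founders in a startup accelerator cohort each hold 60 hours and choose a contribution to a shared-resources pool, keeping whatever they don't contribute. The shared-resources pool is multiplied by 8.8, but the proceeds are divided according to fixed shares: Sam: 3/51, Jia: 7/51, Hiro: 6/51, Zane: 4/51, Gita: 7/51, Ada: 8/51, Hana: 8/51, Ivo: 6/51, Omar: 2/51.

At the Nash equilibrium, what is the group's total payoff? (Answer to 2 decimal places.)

For player j, contributing a unit is worthwhile iff 8.8 × (j's share) ≥ 1, i.e. iff j's share is at least 0.1136.
The shares above 0.1136 belong to Jia, Hiro, Gita, Ada, Hana and Ivo, contributing 60 each; the remaining 3 contribute 0. Total contributed: 360.
The shared-resources pool pays out 8.8 × 360 = 3168.00 in total (split across the unequal shares, but the aggregate is all that matters for the group sum).
The 3 free-riders keep 60 each, adding 180. Group total = 180 + 3168.00 = 3348.00.

3348.00 hours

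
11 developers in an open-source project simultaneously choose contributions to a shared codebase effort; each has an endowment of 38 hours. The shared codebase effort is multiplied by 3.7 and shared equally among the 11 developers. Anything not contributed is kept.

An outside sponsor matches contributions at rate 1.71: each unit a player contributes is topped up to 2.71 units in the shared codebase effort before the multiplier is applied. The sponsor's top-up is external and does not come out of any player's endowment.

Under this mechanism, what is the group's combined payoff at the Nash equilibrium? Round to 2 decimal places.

418.00 hours

Even with the mechanism, each unit contributed returns only 3.7 × 2.71 / 11 = 0.9115 per unit of net cost, so contributing nothing is still dominant.
At the Nash equilibrium no one contributes; group total payoff = 11 × 38 = 418.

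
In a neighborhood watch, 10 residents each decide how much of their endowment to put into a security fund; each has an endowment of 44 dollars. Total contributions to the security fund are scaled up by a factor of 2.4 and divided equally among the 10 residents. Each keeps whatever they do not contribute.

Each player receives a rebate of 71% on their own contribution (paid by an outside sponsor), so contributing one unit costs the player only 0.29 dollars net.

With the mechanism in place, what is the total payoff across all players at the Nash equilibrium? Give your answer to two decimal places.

440.00 dollars

With the mechanism, a contributed unit returns (2.4/10) / 0.29 = 0.8276 per unit of net cost — still below 1 — so contributing 0 remains dominant for every player.
At the Nash equilibrium no one contributes; group total payoff = 10 × 44 = 440.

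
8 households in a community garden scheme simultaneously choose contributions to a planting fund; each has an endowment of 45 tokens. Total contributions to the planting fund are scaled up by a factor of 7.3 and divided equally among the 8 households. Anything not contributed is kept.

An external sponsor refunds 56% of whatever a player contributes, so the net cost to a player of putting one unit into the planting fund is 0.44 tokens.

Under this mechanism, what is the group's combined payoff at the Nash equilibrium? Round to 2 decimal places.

With the mechanism, a contributed unit returns (7.3/8) / 0.44 = 2.0739 per unit of net cost to the contributor — now above 1 — so contributing fully is weakly dominant for every player.
So the Nash equilibrium is full contribution by all 8; the group earns 8 × (45 × 0.56 + 7.3 × 45) = 2829.60.

2829.60 tokens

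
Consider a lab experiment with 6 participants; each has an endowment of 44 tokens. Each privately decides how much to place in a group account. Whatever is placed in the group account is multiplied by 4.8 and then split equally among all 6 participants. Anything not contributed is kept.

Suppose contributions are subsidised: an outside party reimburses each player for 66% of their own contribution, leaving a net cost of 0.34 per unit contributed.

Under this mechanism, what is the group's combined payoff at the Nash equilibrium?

Under the mechanism each unit contributed yields (4.8/6) / 0.34 = 2.3529 back to its contributor per unit of net cost, which exceeds 1, making full contribution the dominant choice for everyone.
So the Nash equilibrium is full contribution by all 6; the group earns 6 × (44 × 0.66 + 4.8 × 44) = 1441.44.

1441.44 tokens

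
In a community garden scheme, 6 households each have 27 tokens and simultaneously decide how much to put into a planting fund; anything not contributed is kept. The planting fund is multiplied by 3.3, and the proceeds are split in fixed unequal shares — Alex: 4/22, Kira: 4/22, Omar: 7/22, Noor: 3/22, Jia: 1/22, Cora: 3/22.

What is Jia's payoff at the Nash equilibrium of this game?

Player j's private return per contributed unit is 3.3 × (j's share). Contributing is weakly dominant for j when that share is at least 1/3.3 = 0.3030, and contributing 0 is dominant otherwise.
Only Omar (7/22) clears that bar, contributing 27; the remaining 5 contribute 0. Total contributed: 27.
Jia keeps 27 and receives 3.3 × 27 × 1/22 = 4.05 from the planting fund, for a payoff of 31.05.

31.05 tokens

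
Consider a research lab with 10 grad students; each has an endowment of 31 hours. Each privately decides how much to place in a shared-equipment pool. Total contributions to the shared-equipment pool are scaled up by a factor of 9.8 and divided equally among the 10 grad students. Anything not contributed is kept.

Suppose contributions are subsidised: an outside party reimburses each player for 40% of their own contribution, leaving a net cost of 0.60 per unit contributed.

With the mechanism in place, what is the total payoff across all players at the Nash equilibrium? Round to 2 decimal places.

3162.00 hours

Under the mechanism each unit contributed yields (9.8/10) / 0.60 = 1.6333 back to its contributor per unit of net cost, which exceeds 1, making full contribution the dominant choice for everyone.
So the Nash equilibrium is full contribution by all 10; the group earns 10 × (31 × 0.40 + 9.8 × 31) = 3162.00.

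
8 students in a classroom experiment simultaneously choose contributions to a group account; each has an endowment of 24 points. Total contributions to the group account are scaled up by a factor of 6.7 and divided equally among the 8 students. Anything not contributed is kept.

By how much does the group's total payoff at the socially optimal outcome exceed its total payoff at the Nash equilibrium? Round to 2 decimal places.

Each contributed unit returns 6.7/8 = 0.8375 to its contributor — below 1 — so contributing 0 is dominant for every player. At the Nash equilibrium everyone keeps their 24, and the group total is 8 × 24 = 192.
Each contributed unit returns 6.700 to the group as a whole (0.8375 to each of 8 players), which exceeds 1, so the social optimum is full contribution: group total = 6.700 × 192 = 1286.40.
Efficiency loss = 1286.40 − 192 = 1094.40.

1094.40 points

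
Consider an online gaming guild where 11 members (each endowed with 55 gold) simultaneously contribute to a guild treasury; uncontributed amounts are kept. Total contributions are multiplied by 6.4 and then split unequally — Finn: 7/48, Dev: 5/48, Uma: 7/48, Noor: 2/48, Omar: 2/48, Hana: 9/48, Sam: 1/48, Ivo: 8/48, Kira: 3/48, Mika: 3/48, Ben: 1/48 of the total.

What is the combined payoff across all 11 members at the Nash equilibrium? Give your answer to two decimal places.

1199.00 gold

Each unit j contributes comes back to j as 6.4 × (j's share), so j prefers to contribute only if that share exceeds 1/6.4 = 0.1563; otherwise keeping the unit dominates.
Hana and Ivo are above the threshold, contributing 55 each; the remaining 9 contribute 0. Total contributed: 110.
The guild treasury pays out 6.4 × 110 = 704.00 in total (split across the unequal shares, but the aggregate is all that matters for the group sum).
The 9 free-riders keep 55 each, adding 495. Group total = 495 + 704.00 = 1199.00.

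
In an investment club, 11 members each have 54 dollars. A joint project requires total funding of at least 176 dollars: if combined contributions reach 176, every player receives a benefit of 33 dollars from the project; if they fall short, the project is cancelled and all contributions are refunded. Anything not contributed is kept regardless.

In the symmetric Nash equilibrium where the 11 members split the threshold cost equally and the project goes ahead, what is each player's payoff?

Equal share of the threshold: 176/11 = 16.
At this profile no one gains by cutting their contribution: any cut drops the total below 176, the project is cancelled, contributions are refunded, and the deviator ends with 54, which is less than 54 − 16 + 33 = 71. Contributing more than 16 just wastes the excess. So contributing exactly 16 is a best response.
Each player's payoff: 54 − 16 + 33 = 71.

71 dollars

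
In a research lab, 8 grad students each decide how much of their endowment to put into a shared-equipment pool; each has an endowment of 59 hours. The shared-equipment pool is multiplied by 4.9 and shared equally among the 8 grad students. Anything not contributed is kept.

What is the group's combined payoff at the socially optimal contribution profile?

2312.80 hours

Each contributed unit returns 4.900 to the group as a whole (0.6125 to each of 8 players), which exceeds 1, so the social optimum is full contribution: group total = 4.900 × 472 = 2312.80.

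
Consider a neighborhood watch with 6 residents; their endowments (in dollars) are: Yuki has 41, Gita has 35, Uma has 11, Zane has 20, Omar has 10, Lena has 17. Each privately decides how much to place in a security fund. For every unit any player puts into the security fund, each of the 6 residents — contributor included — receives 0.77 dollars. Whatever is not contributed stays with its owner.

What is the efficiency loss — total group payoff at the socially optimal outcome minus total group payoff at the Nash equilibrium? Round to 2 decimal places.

485.08 dollars

The private return per contributed unit is 0.77 < 1 for everyone, so the Nash equilibrium is zero contribution and the group total is Σ E_j = 41 + 35 + 11 + 20 + 10 + 17 = 134.
Each contributed unit returns 4.620 to the group, so the social optimum is full contribution by everyone: group total = 4.620 × 134 = 619.08.
Efficiency loss = (4.620 − 1) × 134 = 485.08.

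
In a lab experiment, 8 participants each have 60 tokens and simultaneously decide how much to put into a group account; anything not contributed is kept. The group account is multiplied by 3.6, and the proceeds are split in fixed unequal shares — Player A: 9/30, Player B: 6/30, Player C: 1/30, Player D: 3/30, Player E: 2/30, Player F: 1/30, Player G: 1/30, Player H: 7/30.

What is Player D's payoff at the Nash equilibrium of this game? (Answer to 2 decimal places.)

81.60 tokens

For player j, contributing a unit is worthwhile iff 3.6 × (j's share) ≥ 1, i.e. iff j's share is at least 0.2778.
Only Player A (9/30) clears that bar, contributing 60; the remaining 7 contribute 0. Total contributed: 60.
Player D keeps 60 and receives 3.6 × 60 × 3/30 = 21.60 from the group account, for a payoff of 81.60.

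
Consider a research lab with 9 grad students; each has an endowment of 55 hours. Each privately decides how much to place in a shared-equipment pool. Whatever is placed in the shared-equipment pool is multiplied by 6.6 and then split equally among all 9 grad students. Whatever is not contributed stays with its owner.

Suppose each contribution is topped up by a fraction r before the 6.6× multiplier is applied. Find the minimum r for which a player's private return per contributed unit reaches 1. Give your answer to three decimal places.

0.364

With matching at rate r, one contributed unit becomes (1 + r) in the shared-equipment pool and returns 6.6 × (1 + r) / 9 to the contributor.
Setting this equal to 1: 1 + r = 9/6.6 = 1.3636.
So the minimum matching rate is r = 1.3636 − 1 = 0.364.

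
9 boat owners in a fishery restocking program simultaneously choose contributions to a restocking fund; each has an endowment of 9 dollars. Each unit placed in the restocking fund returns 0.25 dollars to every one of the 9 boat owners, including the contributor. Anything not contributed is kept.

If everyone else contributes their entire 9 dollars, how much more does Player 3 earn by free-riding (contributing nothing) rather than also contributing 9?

6.75 dollars

Switching from a contribution of 9 to 0 lets Player 3 keep an extra 9 dollars, but lowers the restocking fund by 9, which costs Player 3 their own share of that drop: 0.25 × 9 = 2.25.
Net gain = 9 − 2.25 = 6.75. The private return per contributed unit (0.25) is below 1, so free-riding is indeed the best response regardless of what the others do.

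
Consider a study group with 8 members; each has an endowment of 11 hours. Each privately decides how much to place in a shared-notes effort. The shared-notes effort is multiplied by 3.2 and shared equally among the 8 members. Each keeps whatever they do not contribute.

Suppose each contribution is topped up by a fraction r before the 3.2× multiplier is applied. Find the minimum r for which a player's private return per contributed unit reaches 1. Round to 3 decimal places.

With matching at rate r, one contributed unit becomes (1 + r) in the shared-notes effort and returns 3.2 × (1 + r) / 8 to the contributor.
Setting this equal to 1: 1 + r = 8/3.2 = 2.5000.
So the minimum matching rate is r = 2.5000 − 1 = 1.500.

1.500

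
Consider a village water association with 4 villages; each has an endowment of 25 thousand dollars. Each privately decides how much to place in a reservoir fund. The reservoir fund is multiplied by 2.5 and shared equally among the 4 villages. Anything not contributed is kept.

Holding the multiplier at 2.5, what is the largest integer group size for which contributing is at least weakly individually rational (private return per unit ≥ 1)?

2

Private return per unit is 2.5/(group size), which is ≥ 1 whenever the group size is ≤ 2.5.
The largest such integer is 2.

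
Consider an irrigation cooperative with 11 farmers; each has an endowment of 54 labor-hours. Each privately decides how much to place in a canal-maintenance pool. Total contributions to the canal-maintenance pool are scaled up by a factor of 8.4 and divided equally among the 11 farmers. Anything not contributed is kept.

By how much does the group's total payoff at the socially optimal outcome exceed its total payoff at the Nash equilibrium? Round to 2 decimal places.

Each contributed unit returns 8.4/11 = 0.7636 to its contributor — below 1 — so contributing 0 is dominant for every player. At the Nash equilibrium everyone keeps their 54, and the group total is 11 × 54 = 594.
Each contributed unit returns 8.400 to the group as a whole (0.7636 to each of 11 players), which exceeds 1, so the social optimum is full contribution: group total = 8.400 × 594 = 4989.60.
Efficiency loss = 4989.60 − 594 = 4395.60.

4395.60 labor-hours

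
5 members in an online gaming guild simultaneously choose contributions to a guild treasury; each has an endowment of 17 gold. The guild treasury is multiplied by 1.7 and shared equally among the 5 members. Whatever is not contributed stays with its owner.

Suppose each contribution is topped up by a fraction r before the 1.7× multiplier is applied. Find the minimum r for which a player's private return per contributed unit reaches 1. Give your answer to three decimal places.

With matching at rate r, one contributed unit becomes (1 + r) in the guild treasury and returns 1.7 × (1 + r) / 5 to the contributor.
Setting this equal to 1: 1 + r = 5/1.7 = 2.9412.
So the minimum matching rate is r = 2.9412 − 1 = 1.941.

1.941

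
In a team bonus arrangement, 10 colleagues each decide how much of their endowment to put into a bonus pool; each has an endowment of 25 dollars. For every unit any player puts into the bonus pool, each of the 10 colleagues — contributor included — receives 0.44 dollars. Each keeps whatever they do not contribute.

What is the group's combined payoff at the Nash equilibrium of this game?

The private return per contributed unit is 0.44 < 1, so contributing 0 is dominant for every player. At the Nash equilibrium everyone keeps their 25, and the group total is 10 × 25 = 250.

250.00 dollars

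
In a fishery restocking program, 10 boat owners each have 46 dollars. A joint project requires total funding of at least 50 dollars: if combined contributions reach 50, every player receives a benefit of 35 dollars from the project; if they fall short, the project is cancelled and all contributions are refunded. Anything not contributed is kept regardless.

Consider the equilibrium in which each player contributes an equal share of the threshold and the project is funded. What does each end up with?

76 dollars

Equal share of the threshold: 50/10 = 5.
At this profile no one gains by cutting their contribution: any cut drops the total below 50, the project is cancelled, contributions are refunded, and the deviator ends with 46, which is less than 46 − 5 + 35 = 76. Contributing more than 5 just wastes the excess. So contributing exactly 5 is a best response.
Each player's payoff: 46 − 5 + 35 = 76.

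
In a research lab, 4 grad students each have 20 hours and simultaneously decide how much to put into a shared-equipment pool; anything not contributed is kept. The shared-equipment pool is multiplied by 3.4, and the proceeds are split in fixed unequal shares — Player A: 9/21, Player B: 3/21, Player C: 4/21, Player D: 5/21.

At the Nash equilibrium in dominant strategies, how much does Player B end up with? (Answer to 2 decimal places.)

29.71 hours

Each unit j contributes comes back to j as 3.4 × (j's share), so j prefers to contribute only if that share exceeds 1/3.4 = 0.2941; otherwise keeping the unit dominates.
The only share above 0.2941 is Player A's 9/21, contributing 20; the remaining 3 contribute 0. Total contributed: 20.
Player B keeps 20 and receives 3.4 × 20 × 3/21 = 9.71 from the shared-equipment pool, for a payoff of 29.71.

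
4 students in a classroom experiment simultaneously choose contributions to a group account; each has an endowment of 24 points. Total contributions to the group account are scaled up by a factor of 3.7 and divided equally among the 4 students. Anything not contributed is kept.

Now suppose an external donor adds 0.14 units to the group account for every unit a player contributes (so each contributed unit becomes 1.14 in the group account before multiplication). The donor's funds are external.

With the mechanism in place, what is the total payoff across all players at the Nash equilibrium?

404.93 points

With the mechanism, a contributed unit returns 3.7 × 1.14 / 4 = 1.0545 per unit of net cost to the contributor — now above 1 — so contributing fully is weakly dominant for every player.
At the Nash equilibrium everyone contributes 24. Group total payoff = 3.7 × 1.14 × 96 = 404.93.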